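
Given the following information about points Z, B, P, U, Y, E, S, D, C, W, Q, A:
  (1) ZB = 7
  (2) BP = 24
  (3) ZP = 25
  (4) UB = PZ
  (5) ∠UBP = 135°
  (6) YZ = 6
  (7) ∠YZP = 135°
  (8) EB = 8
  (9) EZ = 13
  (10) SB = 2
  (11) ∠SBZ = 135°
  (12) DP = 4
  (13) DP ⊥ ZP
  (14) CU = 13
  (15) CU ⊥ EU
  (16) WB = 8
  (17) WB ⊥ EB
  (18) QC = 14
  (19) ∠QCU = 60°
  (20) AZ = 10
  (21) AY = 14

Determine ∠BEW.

Step 1: By the law of cosines on triangle EBW: EW² = 8² + 8² − 2·8·8·cos(90°) = 128, so EW = 8·√2.
Step 2: By the inverse law of cosines on triangle BEW: cos(∠BEW) = (8² + (8·√2)² − 8²) / (2·8·8·√2) = 128/181.02 = 0.7071, so ∠BEW = 45°.

Therefore, the measure of angle ∠BEW = 45°.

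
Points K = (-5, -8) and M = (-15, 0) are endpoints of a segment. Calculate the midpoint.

The midpoint is the average of the coordinates:
x: (-5 + -15)/2 = -10
y: (-8 + 0)/2 = -4
Midpoint = (-10, -4)

(-10, -4)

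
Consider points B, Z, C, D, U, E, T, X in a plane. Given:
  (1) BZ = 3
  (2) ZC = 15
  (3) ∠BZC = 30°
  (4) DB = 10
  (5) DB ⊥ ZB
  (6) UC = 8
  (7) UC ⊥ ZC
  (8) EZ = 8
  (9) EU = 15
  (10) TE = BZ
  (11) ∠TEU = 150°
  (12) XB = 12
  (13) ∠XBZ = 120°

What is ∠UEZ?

Step 1: By the law of cosines on triangle UCZ: UZ² = 8² + 15² − 2·8·15·cos(90°) = 289, so UZ = 17.
Step 2: By the inverse law of cosines on triangle UEZ: cos(∠UEZ) = (15² + 8² − 17²) / (2·15·8) = 0/240 = 0, so ∠UEZ = 90°.

Therefore, the measure of angle ∠UEZ = 90°.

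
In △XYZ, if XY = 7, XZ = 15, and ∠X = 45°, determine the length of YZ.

Law of cosines: YZ^2 = 7^2 + 15^2 - 2(7)(15)cos(45°) = 274 - 105*sqrt(2), so YZ = sqrt(274 - 105*sqrt(2)).

sqrt(274 - 105*sqrt(2))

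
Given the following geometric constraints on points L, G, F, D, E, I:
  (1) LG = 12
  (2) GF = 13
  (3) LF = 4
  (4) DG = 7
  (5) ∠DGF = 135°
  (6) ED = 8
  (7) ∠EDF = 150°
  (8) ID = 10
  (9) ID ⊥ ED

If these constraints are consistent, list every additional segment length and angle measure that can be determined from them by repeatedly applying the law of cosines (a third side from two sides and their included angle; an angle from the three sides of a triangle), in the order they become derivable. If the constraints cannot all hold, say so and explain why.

The constraints are consistent. Derivable facts, in order:
After 1 step:
- EI = 2·√41
- FD ≈ 18.62
- ∠FGL = 17.84°
- ∠FLG = 95.38°
- ∠GFL = 66.78°
After 2 steps:
- FE ≈ 25.86
- ∠DEI = 51.34°
- ∠DFG = 15.42°
- ∠DIE = 38.66°
- ∠FDG = 29.58°
After 3 steps:
- ∠DEF = 21.1°
- ∠DFE = 8.9°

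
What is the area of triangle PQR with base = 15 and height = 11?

A triangle's area is half the area of a rectangle with the same base and height.
Area = (1/2) * 15 * 11 = 165/2.

165/2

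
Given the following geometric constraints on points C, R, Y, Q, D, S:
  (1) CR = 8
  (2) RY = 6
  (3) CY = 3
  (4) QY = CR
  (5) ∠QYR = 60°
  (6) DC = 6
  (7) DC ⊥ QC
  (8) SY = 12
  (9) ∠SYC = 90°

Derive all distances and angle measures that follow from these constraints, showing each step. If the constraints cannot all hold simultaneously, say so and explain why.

The constraints are consistent.

From the given relations:
  QY = CR = 8

Step 1: From CY = 3, YS = 12, and ∠CYS = 90°, by the law of cosines:
  CS² = CY² + YS² - 2·CY·YS·cos(90°) = 9 + 144 - 0 = 153
  CS = 3·√17

Step 2: From RY = 6, YQ = 8, and ∠RYQ = 60°, by the law of cosines:
  RQ² = RY² + YQ² - 2·RY·YQ·cos(60°) = 36 + 64 - 48 = 52
  RQ = 2·√13

Step 3: From CR = 8, CY = 3, RY = 6, by the inverse law of cosines:
  cos(∠RCY) = (CR² + CY² - RY²) / (2·CR·CY)
  ∠RCY = 39.57°

Step 4: From RC = 8, RY = 6, CY = 3, by the inverse law of cosines:
  cos(∠CRY) = (RC² + RY² - CY²) / (2·RC·RY)
  ∠CRY = 18.57°

Step 5: From YC = 3, YR = 6, CR = 8, by the inverse law of cosines:
  cos(∠CYR) = (YC² + YR² - CR²) / (2·YC·YR)
  ∠CYR = 121.86°

Step 6: From CS = 3·√17, CY = 3, SY = 12, by the inverse law of cosines:
  cos(∠SCY) = (CS² + CY² - SY²) / (2·CS·CY)
  ∠SCY = 75.96°

Step 7: From RQ = 2·√13, RY = 6, QY = 8, by the inverse law of cosines:
  cos(∠QRY) = (RQ² + RY² - QY²) / (2·RQ·RY)
  ∠QRY = 73.9°

Step 8: From QR = 2·√13, QY = 8, RY = 6, by the inverse law of cosines:
  cos(∠RQY) = (QR² + QY² - RY²) / (2·QR·QY)
  ∠RQY = 46.1°

Step 9: From SC = 3·√17, SY = 12, CY = 3, by the inverse law of cosines:
  cos(∠CSY) = (SC² + SY² - CY²) / (2·SC·SY)
  ∠CSY = 14.04°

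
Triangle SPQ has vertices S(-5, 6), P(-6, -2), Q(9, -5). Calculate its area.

The Shoelace formula computes the area from vertex coordinates by summing cross products.
For vertices (-5,6), (-6,-2), (9,-5):
Signed sum = -5*-2 - -6*6 + -6*-5 - 9*-2 + 9*6 - -5*-5
= 46 + 48 + 29 = 123
Area = (1/2)|123| = 123/2.

123/2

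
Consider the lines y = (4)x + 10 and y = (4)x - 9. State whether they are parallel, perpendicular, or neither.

Slope of line 1: m1 = 4
Slope of line 2: m2 = 4
m1 = m2, so the lines are parallel.

Parallel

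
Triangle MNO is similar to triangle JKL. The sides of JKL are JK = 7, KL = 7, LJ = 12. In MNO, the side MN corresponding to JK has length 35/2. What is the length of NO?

Similar triangles have proportional sides. Setting up the proportion:
MN / JK = NO / KL
35/2 / 7 = NO / 7
NO = 7 * 35/2 / 7 = 35/2.

35/2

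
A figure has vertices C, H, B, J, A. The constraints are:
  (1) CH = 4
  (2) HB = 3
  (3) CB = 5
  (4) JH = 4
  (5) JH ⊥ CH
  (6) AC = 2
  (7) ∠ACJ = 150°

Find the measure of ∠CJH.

Step 1: By the law of cosines on triangle JHC: JC² = 4² + 4² − 2·4·4·cos(90°) = 32, so JC = 4·√2.
Step 2: By the inverse law of cosines on triangle CJH: cos(∠CJH) = ((4·√2)² + 4² − 4²) / (2·4·√2·4) = 32/45.25 = 0.7071, so ∠CJH = 45°.

Therefore, the measure of angle ∠CJH = 45°.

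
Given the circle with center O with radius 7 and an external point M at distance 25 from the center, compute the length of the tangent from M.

tangent = √(d² - r²) = √(25² - 7²) = √(625 - 49) = √576 = 24

24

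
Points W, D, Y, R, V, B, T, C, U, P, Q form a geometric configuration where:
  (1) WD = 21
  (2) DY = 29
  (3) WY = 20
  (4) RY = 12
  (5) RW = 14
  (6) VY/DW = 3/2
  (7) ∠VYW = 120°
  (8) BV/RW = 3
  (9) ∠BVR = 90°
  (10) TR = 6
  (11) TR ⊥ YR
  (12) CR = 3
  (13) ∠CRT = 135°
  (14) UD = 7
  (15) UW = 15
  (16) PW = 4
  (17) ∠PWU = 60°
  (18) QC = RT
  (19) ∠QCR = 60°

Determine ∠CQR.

From the given relations: QC = RT = 6.
Step 1: By the law of cosines on triangle QCR: QR² = 6² + 3² − 2·6·3·cos(60°) = 27, so QR = 3·√3.
Step 2: By the inverse law of cosines on triangle CQR: cos(∠CQR) = (6² + (3·√3)² − 3²) / (2·6·3·√3) = 54/62.35 = 0.866, so ∠CQR = 30°.

Therefore, the measure of angle ∠CQR = 30°.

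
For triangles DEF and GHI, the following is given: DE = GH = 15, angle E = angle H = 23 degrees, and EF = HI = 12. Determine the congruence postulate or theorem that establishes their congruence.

The given information provides:
DE = GH = 15, angle E = angle H = 23 degrees, and EF = HI = 12
This matches the SAS congruence theorem.
Two pairs of corresponding sides and the included angle are equal (Side-Angle-Side).

SAS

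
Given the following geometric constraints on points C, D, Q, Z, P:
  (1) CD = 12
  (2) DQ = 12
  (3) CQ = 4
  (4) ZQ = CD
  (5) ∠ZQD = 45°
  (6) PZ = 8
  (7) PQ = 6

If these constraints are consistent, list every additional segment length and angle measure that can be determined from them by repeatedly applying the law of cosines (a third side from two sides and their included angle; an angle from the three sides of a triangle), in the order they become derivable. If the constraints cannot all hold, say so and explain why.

The constraints are consistent. Derivable facts, in order:
After 1 step:
- DZ ≈ 9.18
- ∠CDQ = 19.19°
- ∠CQD = 80.41°
- ∠DCQ = 80.41°
- ∠PQZ = 36.34°
- ∠PZQ = 26.38°
- ∠QPZ = 117.28°
After 2 steps:
- ∠DZQ = 67.5°
- ∠QDZ = 67.5°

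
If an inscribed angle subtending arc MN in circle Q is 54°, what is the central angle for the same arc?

By the inscribed angle theorem, the central angle is twice the inscribed angle.
Central angle = 2 × 54° = 108°

108°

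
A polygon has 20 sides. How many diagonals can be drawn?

Total line segments between 20 vertices = C(20,2) = 190.
Subtract the 20 sides: 190 - 20 = 170 diagonals.

170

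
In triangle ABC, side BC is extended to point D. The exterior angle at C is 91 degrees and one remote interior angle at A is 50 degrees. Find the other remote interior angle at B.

The exterior angle theorem states that an exterior angle equals the sum of the two non-adjacent interior angles.
So 91 = 50 + angle B, which gives angle B = 91 - 50 = 41 degrees.

41 degrees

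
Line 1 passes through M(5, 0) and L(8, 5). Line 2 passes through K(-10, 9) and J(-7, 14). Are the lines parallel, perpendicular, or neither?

Slope of line 1: m1 = (5 - 0)/(8 - 5) = 5/3 = 5/3
Slope of line 2: m2 = (14 - 9)/(-7 - -10) = 5/3 = 5/3
Two lines are parallel if and only if they have equal slopes (or both are vertical).
Here m1 = m2 = 5/3, confirming the lines are parallel.

Parallel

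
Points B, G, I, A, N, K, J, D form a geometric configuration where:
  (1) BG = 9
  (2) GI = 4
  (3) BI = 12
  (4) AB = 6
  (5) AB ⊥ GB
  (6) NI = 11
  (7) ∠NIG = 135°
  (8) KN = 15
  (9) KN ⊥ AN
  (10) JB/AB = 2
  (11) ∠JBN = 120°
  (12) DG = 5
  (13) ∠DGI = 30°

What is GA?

Step 1: By the law of cosines on triangle GBA: GA² = 9² + 6² − 2·9·6·cos(90°) = 117, so GA = 3·√13.

Therefore, the length of GA = 3·√13.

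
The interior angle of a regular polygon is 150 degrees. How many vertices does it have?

The exterior angle is the supplement of the interior angle: 180 - 150 = 30 degrees.
Since the exterior angles of any convex polygon sum to 360 degrees, the number of sides is 360 / 30 = 12.

12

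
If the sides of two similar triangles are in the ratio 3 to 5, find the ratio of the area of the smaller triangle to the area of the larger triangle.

The ratio of areas of similar triangles equals the square of the side ratio.
Side ratio = 3:5
Area ratio = (3/5)^2 = 9/25 = 9:25

9:25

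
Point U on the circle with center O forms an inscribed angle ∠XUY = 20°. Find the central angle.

The inscribed angle theorem states that a central angle is always twice any inscribed angle that subtends the same arc.
Since the inscribed angle is 20°, the central angle = 2 × 20° = 40°.

40°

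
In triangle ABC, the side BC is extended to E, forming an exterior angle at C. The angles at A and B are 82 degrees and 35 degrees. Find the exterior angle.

By the exterior angle theorem, an exterior angle of a triangle equals the sum of the two remote interior angles.
Exterior angle = angle A + angle B
Exterior angle = 82 + 35 = 117 degrees

117 degrees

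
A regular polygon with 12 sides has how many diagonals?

Each of the 12 vertices connects to 9 non-adjacent vertices via diagonals.
Total connections = 12 × 9 = 108, but each diagonal is counted twice.
Number of diagonals = 108 / 2 = 54.

54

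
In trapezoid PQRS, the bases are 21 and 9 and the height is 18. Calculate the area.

Area = (21 + 9) * 18 / 2 = 540 / 2 = 270

270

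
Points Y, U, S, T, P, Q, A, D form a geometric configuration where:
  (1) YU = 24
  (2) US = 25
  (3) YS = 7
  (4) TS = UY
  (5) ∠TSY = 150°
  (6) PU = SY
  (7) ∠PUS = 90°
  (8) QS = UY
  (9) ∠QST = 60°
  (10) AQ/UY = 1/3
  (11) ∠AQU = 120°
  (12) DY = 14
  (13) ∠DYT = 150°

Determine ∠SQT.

From the given relations: QS = UY = 24; TS = UY = 24.
Step 1: By the law of cosines on triangle QST: QT² = 24² + 24² − 2·24·24·cos(60°) = 576, so QT = 24.
Step 2: By the inverse law of cosines on triangle SQT: cos(∠SQT) = (24² + 24² − 24²) / (2·24·24) = 576/1152 = 0.5, so ∠SQT = 60°.

Therefore, the measure of angle ∠SQT = 60°.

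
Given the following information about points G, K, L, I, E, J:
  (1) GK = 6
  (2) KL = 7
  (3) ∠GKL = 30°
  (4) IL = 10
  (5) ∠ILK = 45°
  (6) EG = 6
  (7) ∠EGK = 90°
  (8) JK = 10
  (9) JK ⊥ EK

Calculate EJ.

Step 1: By the law of cosines on triangle EGK: EK² = 6² + 6² − 2·6·6·cos(90°) = 72, so EK = 6·√2.
Step 2: By the law of cosines on triangle EKJ: EJ² = (6·√2)² + 10² − 2·6·√2·10·cos(90°) = 172, so EJ = 2·√43.

Therefore, the length of EJ = 2·√43.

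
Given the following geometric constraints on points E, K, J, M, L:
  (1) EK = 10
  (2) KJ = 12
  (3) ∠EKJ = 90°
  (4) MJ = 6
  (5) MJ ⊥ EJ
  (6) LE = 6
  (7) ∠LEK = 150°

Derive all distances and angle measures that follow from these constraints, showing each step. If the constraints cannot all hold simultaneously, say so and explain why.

The constraints are consistent.

Step 1: From EK = 10, KJ = 12, and ∠EKJ = 90°, by the law of cosines:
  EJ² = EK² + KJ² - 2·EK·KJ·cos(90°) = 100 + 144 - 0 = 244
  EJ = 2·√61

Step 2: From KE = 10, EL = 6, and ∠KEL = 150°, by the law of cosines:
  KL² = KE² + EL² - 2·KE·EL·cos(150°) = 100 + 36 + 103.9 = 239.9
  KL ≈ 15.49

Step 3: From EJ = 2·√61, JM = 6, and ∠EJM = 90°, by the law of cosines:
  EM² = EJ² + JM² - 2·EJ·JM·cos(90°) = 244 + 36 - 0 = 280
  EM = 2·√70

Step 4: From EJ = 2·√61, EK = 10, JK = 12, by the inverse law of cosines:
  cos(∠JEK) = (EJ² + EK² - JK²) / (2·EJ·EK)
  ∠JEK = 50.19°

Step 5: From KE = 10, KL = 15.49, EL = 6, by the inverse law of cosines:
  cos(∠EKL) = (KE² + KL² - EL²) / (2·KE·KL)
  ∠EKL = 11.17°

Step 6: From JE = 2·√61, JK = 12, EK = 10, by the inverse law of cosines:
  cos(∠EJK) = (JE² + JK² - EK²) / (2·JE·JK)
  ∠EJK = 39.81°

Step 7: From LE = 6, LK = 15.49, EK = 10, by the inverse law of cosines:
  cos(∠ELK) = (LE² + LK² - EK²) / (2·LE·LK)
  ∠ELK = 18.83°

Step 8: From EJ = 2·√61, EM = 2·√70, JM = 6, by the inverse law of cosines:
  cos(∠JEM) = (EJ² + EM² - JM²) / (2·EJ·EM)
  ∠JEM = 21.01°

Step 9: From ME = 2·√70, MJ = 6, EJ = 2·√61, by the inverse law of cosines:
  cos(∠EMJ) = (ME² + MJ² - EJ²) / (2·ME·MJ)
  ∠EMJ = 68.99°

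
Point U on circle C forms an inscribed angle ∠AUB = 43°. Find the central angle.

By the inscribed angle theorem, the central angle is twice the inscribed angle.
Central angle = 2 × 43° = 86°

86°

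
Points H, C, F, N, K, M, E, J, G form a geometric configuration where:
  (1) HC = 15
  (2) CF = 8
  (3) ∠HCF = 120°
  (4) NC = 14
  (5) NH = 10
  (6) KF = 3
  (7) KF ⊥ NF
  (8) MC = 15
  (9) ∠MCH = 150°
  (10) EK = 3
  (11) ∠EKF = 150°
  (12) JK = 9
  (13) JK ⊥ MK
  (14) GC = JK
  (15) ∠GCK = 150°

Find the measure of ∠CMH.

Step 1: By the law of cosines on triangle MCH: MH² = 15² + 15² − 2·15·15·cos(150°) = 839.71, so MH ≈ 28.98.
Step 2: By the inverse law of cosines on triangle CMH: cos(∠CMH) = (15² + 28.98² − 15²) / (2·15·28.98) = 839.71/869.33 = 0.9659, so ∠CMH = 15°.

Therefore, the measure of angle ∠CMH = 15°.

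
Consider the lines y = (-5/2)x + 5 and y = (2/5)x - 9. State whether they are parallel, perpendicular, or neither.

Slope of line 1: m1 = -5/2
Slope of line 2: m2 = 2/5
Two lines are perpendicular when the product of their slopes is -1 (negative reciprocals).
m1 * m2 = (-5/2) * (2/5) = -1, confirming perpendicularity.

Perpendicular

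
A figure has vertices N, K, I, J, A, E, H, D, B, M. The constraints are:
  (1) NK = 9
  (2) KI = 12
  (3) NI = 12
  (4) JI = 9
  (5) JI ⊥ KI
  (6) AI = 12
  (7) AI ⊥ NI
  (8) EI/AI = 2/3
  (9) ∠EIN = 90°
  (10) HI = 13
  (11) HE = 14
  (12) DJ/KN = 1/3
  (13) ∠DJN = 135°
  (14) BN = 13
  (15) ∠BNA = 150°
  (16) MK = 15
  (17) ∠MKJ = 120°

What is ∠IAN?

Step 1: By the law of cosines on triangle AIN: AN² = 12² + 12² − 2·12·12·cos(90°) = 288, so AN = 12·√2.
Step 2: By the inverse law of cosines on triangle IAN: cos(∠IAN) = (12² + (12·√2)² − 12²) / (2·12·12·√2) = 288/407.29 = 0.7071, so ∠IAN = 45°.

Therefore, the measure of angle ∠IAN = 45°.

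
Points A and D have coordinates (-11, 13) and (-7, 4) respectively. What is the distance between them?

The horizontal distance is |-7 - -11| = 4 and the vertical distance is |4 - 13| = 9.
By the Pythagorean theorem, d = sqrt(4^2 + 9^2) = sqrt(97).

sqrt(97)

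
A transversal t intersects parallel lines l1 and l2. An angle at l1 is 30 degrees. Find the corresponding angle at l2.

Corresponding angles are equal: 30 degrees.

30 degrees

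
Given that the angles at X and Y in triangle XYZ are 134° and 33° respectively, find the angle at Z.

By the triangle angle sum property, the three interior angles of any triangle add up to 180°.
We know angle X = 134° and angle Y = 33°, so their sum is 167°.
Therefore angle Z = 180° - 167° = 13°.

13 degrees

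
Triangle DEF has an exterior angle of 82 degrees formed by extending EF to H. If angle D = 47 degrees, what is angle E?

The exterior angle theorem states that an exterior angle equals the sum of the two non-adjacent interior angles.
So 82 = 47 + angle E, which gives angle E = 82 - 47 = 35 degrees.

35 degrees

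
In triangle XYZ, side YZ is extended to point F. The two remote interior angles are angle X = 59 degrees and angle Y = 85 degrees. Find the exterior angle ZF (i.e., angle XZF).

The interior angle at Z is 180 - 59 - 85 = 36 degrees.
The exterior angle and interior angle at Z are supplementary:
Exterior angle = 180 - 36 = 144 degrees.

144 degrees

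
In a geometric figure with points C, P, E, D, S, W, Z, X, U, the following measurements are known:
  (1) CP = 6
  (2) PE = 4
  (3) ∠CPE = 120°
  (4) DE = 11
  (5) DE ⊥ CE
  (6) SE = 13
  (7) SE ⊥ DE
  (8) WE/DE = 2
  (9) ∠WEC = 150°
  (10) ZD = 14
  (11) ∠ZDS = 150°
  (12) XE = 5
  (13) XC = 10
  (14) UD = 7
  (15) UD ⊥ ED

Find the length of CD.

Step 1: By the law of cosines on triangle EPC: EC² = 4² + 6² − 2·4·6·cos(120°) = 76, so EC = 2·√19.
Step 2: By the law of cosines on triangle CED: CD² = (2·√19)² + 11² − 2·2·√19·11·cos(90°) = 197, so CD = √197.

Therefore, the length of CD = √197.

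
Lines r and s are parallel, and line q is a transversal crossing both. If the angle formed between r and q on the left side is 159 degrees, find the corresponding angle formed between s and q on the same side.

Corresponding angles are equal: 159 degrees.

159 degrees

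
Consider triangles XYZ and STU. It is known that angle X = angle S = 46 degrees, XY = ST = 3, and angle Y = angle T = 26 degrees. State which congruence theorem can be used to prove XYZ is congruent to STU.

The given information matches ASA: Two pairs of corresponding angles and the included side are equal (Angle-Side-Angle).

ASA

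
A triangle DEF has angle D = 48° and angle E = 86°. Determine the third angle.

angle F = 180 - 48 - 86 = 46 degrees.

46 degrees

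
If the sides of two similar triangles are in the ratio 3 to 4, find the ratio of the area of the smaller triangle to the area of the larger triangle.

Area scales with the square of linear dimensions. If every length is multiplied by 3/4, then the area is multiplied by (3/4)^2 = 9/16.
The area ratio is 9:16.

9:16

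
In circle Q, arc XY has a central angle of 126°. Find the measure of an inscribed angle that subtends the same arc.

Inscribed angle = 126° / 2 = 63° (inscribed angle theorem).

63°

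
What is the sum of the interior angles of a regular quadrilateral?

The sum of interior angles of an n-sided polygon is (n - 2) * 180.
For n = 4: (4 - 2) * 180 = 2 * 180 = 360 degrees.

360 degrees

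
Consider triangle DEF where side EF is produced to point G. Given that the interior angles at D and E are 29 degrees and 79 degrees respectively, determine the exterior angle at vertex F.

By the exterior angle theorem, an exterior angle of a triangle equals the sum of the two remote interior angles.
Exterior angle = angle D + angle E
Exterior angle = 29 + 79 = 108 degrees

108 degrees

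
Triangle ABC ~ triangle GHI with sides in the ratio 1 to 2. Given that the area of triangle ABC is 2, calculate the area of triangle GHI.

For similar figures, the area ratio equals the square of the side ratio.
Side ratio (ABC to GHI) = 1:2, so area ratio = 1^2:2^2 = 1:4.
If the area of ABC is 2, then the area of GHI = 2 * (4/1) = 8.

8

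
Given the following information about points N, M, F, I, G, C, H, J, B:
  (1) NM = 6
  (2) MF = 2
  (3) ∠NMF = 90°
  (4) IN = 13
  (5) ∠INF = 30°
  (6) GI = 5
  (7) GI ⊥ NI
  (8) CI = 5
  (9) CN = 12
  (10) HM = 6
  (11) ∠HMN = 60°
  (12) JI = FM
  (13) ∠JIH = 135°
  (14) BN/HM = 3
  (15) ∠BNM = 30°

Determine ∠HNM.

Step 1: By the law of cosines on triangle NMH: NH² = 6² + 6² − 2·6·6·cos(60°) = 36, so NH = 6.
Step 2: By the inverse law of cosines on triangle HNM: cos(∠HNM) = (6² + 6² − 6²) / (2·6·6) = 36/72 = 0.5, so ∠HNM = 60°.

Therefore, the measure of angle ∠HNM = 60°.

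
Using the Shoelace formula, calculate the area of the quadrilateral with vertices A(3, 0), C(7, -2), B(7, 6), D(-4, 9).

Shoelace: sum of cross terms = 110, Area = (1/2)|110| = 55

55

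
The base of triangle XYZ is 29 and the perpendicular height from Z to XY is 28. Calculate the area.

A triangle's area is half the area of a rectangle with the same base and height.
Area = (1/2) * 29 * 28 = 406.

406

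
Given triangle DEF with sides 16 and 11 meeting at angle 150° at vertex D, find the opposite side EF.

Law of cosines: EF^2 = 16^2 + 11^2 - 2(16)(11)cos(150°) = 176*sqrt(3) + 377, so EF = sqrt(176*sqrt(3) + 377).

sqrt(176*sqrt(3) + 377)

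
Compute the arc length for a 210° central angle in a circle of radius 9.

The full circumference is 2πr = 2π(9) = 18*pi.
The arc spans 210° out of 360°, which is a fraction of 7/12.
Arc length = 18*pi × 7/12 = 21*pi/2.

21*pi/2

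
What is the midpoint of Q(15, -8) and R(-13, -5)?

The midpoint is the point halfway along the segment.
Move half the horizontal distance: 15 + (-13 - 15)/2 = 15 + -28/2 = 1
Move half the vertical distance: -8 + (-5 - -8)/2 = -8 + 3/2 = -13/2
Midpoint = (1, -13/2)

(1, -13/2)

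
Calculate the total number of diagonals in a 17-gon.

Each of the 17 vertices connects to 14 non-adjacent vertices via diagonals.
Total connections = 17 × 14 = 238, but each diagonal is counted twice.
Number of diagonals = 238 / 2 = 119.

119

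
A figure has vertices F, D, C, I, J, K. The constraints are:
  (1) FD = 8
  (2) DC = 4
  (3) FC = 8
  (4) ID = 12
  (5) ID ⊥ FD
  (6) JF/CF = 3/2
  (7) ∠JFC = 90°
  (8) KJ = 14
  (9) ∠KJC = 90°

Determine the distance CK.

From the given relations: JF = 3/2·CF = 3/2·8 = 12.
Step 1: By the law of cosines on triangle JFC: JC² = 12² + 8² − 2·12·8·cos(90°) = 208, so JC = 4·√13.
Step 2: By the law of cosines on triangle CJK: CK² = (4·√13)² + 14² − 2·4·√13·14·cos(90°) = 404, so CK = 2·√101.

Therefore, the length of CK = 2·√101.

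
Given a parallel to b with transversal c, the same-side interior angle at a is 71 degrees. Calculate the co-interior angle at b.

Co-interior (same-side interior) angles are between the parallel lines on the same side of the transversal.
Unlike corresponding or alternate interior angles, they are supplementary rather than equal.
So the angle = 180 - 71 = 109 degrees.

109 degrees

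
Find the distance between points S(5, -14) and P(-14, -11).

d = sqrt((-19)^2 + (3)^2) = sqrt(370)

sqrt(370)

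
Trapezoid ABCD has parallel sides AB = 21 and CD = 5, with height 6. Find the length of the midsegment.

The midsegment of a trapezoid = (base1 + base2) / 2
midsegment = (21 + 5) / 2
midsegment = 26 / 2
midsegment = 13

13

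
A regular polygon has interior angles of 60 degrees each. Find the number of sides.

Each interior angle of a regular n-gon is (n - 2) * 180 / n.
Setting this equal to 60:
(n - 2) * 180 / n = 60
Each exterior angle = 180 - 60 = 120 degrees.
Since exterior angles sum to 360: n = 360 / 120 = 3.

3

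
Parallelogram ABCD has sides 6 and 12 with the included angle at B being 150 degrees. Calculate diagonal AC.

Using the law of cosines:
d^2 = 6^2 + 12^2 - 2(6)(12)cos(150 degrees)
d^2 = 36 + 144 - 144*-sqrt(3)/2
d^2 = 72*sqrt(3) + 180
d = 6*sqrt(2*sqrt(3) + 5)

6*sqrt(2*sqrt(3) + 5)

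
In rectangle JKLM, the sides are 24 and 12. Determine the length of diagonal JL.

d = sqrt(24^2 + 12^2) = sqrt(720) = 12*sqrt(5)

12*sqrt(5)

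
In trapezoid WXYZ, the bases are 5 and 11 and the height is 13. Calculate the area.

Area = (5 + 11) * 13 / 2 = 208 / 2 = 104

104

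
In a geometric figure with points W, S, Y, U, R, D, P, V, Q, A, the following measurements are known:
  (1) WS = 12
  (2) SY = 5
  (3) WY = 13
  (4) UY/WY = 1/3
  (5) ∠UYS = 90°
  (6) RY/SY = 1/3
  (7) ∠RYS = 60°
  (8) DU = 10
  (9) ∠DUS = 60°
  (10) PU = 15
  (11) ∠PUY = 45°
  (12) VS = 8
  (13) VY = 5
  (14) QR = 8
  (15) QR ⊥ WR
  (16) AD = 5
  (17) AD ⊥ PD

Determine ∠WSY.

Step 1: By the inverse law of cosines on triangle WSY: cos(∠WSY) = (12² + 5² − 13²) / (2·12·5) = 0/120 = 0, so ∠WSY = 90°.

Therefore, the measure of angle ∠WSY = 90°.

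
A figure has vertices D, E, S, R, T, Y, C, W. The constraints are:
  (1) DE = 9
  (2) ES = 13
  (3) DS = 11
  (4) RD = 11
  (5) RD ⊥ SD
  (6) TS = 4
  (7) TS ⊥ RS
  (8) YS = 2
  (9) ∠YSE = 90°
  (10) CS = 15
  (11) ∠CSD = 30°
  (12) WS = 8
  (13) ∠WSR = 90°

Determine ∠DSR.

Step 1: By the law of cosines on triangle SDR: SR² = 11² + 11² − 2·11·11·cos(90°) = 242, so SR = 11·√2.
Step 2: By the inverse law of cosines on triangle DSR: cos(∠DSR) = (11² + (11·√2)² − 11²) / (2·11·11·√2) = 242/342.24 = 0.7071, so ∠DSR = 45°.

Therefore, the measure of angle ∠DSR = 45°.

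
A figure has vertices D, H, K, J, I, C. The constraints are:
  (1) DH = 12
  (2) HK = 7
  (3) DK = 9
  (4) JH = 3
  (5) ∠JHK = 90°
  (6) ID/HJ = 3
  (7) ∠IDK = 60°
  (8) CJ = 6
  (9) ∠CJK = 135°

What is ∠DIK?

From the given relations: ID = 3·HJ = 3·3 = 9.
Step 1: By the law of cosines on triangle IDK: IK² = 9² + 9² − 2·9·9·cos(60°) = 81, so IK = 9.
Step 2: By the inverse law of cosines on triangle DIK: cos(∠DIK) = (9² + 9² − 9²) / (2·9·9) = 81/162 = 0.5, so ∠DIK = 60°.

Therefore, the measure of angle ∠DIK = 60°.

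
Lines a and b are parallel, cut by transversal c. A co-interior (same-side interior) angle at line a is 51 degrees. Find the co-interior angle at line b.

Co-interior (same-side interior) angles are between the parallel lines on the same side of the transversal.
Unlike corresponding or alternate interior angles, they are supplementary rather than equal.
So the angle = 180 - 51 = 129 degrees.

129 degrees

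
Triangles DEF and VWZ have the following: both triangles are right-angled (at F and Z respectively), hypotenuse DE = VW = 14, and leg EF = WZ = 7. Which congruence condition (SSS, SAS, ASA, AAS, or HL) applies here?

The given information provides:
both triangles are right-angled (at F and Z respectively), hypotenuse DE = VW = 14, and leg EF = WZ = 7
This matches the HL congruence theorem.
The hypotenuse and one leg of two right triangles are equal (Hypotenuse-Leg).

HL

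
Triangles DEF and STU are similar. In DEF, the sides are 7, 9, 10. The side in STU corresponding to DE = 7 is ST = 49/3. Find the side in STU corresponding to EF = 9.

k = 49/3/7 = 7/3. TU = 7/3 * 9 = 21.

21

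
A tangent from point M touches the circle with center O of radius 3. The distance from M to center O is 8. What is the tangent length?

Let T be the point of tangency. Then OT ⊥ MT (radius ⊥ tangent).
In right triangle OTM: OM² = OT² + MT²
8² = 3² + MT²
MT² = 55, MT = sqrt(55)

sqrt(55)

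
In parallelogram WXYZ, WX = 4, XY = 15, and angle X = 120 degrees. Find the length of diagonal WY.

Using the law of cosines:
d^2 = 4^2 + 15^2 - 2(4)(15)cos(120 degrees)
d^2 = 16 + 225 - 120*-1/2
d^2 = 301
d = sqrt(301)

sqrt(301)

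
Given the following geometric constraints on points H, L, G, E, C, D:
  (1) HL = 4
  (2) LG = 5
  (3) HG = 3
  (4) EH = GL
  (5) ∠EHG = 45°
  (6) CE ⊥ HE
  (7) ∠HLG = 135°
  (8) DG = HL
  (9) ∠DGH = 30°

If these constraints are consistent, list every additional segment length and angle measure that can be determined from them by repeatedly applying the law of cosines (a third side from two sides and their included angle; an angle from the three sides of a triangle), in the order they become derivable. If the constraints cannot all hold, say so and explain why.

These constraints are not satisfiable: (1), (2) and (3) fix all three sides of triangle HLG, so by the law of cosines cos(∠HLG) = (4² + 5² − 3²) / (2·4·5) = 0.8000, i.e. ∠HLG ≈ 36.87°, which contradicts (7) ∠HLG = 135°. No planar figure meets all of them, so nothing further can be derived.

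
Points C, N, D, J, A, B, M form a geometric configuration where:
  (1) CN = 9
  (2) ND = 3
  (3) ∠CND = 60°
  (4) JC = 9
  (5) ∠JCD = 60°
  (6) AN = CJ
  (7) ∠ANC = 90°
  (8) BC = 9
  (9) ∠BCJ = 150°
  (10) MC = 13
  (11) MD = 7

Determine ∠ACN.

From the given relations: AN = CJ = 9.
Step 1: By the law of cosines on triangle CNA: CA² = 9² + 9² − 2·9·9·cos(90°) = 162, so CA = 9·√2.
Step 2: By the inverse law of cosines on triangle ACN: cos(∠ACN) = ((9·√2)² + 9² − 9²) / (2·9·√2·9) = 162/229.1 = 0.7071, so ∠ACN = 45°.

Therefore, the measure of angle ∠ACN = 45°.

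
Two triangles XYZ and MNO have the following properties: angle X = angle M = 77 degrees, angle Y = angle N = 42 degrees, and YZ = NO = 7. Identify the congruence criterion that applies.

The given information provides:
angle X = angle M = 77 degrees, angle Y = angle N = 42 degrees, and YZ = NO = 7
This matches the AAS congruence theorem.
Two pairs of corresponding angles and a non-included side are equal (Angle-Angle-Side).

AAS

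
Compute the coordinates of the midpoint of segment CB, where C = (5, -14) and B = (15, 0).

The midpoint is the point halfway along the segment.
Move half the horizontal distance: 5 + (15 - 5)/2 = 5 + 10/2 = 10
Move half the vertical distance: -14 + (0 - -14)/2 = -14 + 14/2 = -7
Midpoint = (10, -7)

(10, -7)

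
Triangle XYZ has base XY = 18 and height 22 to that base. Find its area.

Area = (1/2)(18)(22) = 198

198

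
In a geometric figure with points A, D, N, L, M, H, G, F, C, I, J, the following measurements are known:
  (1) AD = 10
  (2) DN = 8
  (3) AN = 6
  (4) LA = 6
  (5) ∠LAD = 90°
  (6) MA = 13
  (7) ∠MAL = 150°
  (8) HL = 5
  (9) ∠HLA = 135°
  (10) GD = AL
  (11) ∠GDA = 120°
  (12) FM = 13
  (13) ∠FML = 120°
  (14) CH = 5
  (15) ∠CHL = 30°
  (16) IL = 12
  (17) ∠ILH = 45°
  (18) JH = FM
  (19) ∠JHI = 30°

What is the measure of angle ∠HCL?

Step 1: By the law of cosines on triangle CHL: CL² = 5² + 5² − 2·5·5·cos(30°) = 6.7, so CL ≈ 2.59.
Step 2: By the inverse law of cosines on triangle HCL: cos(∠HCL) = (5² + 2.59² − 5²) / (2·5·2.59) = 6.7/25.88 = 0.2588, so ∠HCL = 75°.

Therefore, the measure of angle ∠HCL = 75°.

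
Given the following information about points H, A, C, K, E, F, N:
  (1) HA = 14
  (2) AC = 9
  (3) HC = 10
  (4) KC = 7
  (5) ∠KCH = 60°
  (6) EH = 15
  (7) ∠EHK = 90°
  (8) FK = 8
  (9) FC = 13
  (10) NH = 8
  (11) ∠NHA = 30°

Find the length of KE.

Step 1: By the law of cosines on triangle HCK: HK² = 10² + 7² − 2·10·7·cos(60°) = 79, so HK = √79.
Step 2: By the law of cosines on triangle KHE: KE² = √79² + 15² − 2·√79·15·cos(90°) = 304, so KE = 4·√19.

Therefore, the length of KE = 4·√19.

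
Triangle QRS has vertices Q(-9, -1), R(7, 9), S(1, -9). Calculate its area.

Shoelace: Area = (1/2)|-9(9--9) + 7(-9--1) + 1(-1-9)| = (1/2)(228) = 114

114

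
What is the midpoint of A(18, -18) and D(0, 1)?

M = ((x₁ + x₂)/2, (y₁ + y₂)/2)
= ((18 + 0)/2, (-18 + 1)/2)
= (18/2, -17/2) = (9, -17/2)

(9, -17/2)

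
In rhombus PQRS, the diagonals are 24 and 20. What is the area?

Area = (24 * 20) / 2 = 480 / 2 = 240

240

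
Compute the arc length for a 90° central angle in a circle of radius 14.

The full circumference is 2πr = 2π(14) = 28*pi.
The arc spans 90° out of 360°, which is a fraction of 1/4.
Arc length = 28*pi × 1/4 = 7*pi.

7*pi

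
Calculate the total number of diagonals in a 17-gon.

Total line segments between 17 vertices = C(17,2) = 136.
Subtract the 17 sides: 136 - 17 = 119 diagonals.

119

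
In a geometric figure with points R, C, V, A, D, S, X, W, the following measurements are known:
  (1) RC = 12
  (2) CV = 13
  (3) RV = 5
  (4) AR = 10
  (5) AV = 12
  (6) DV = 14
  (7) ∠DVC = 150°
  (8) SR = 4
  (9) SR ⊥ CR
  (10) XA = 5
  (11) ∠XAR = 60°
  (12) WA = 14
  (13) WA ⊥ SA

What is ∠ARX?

Step 1: By the law of cosines on triangle RAX: RX² = 10² + 5² − 2·10·5·cos(60°) = 75, so RX = 5·√3.
Step 2: By the inverse law of cosines on triangle ARX: cos(∠ARX) = (10² + (5·√3)² − 5²) / (2·10·5·√3) = 150/173.21 = 0.866, so ∠ARX = 30°.

Therefore, the measure of angle ∠ARX = 30°.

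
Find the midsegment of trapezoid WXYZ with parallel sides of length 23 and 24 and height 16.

The midsegment (median) of a trapezoid connects the midpoints of the non-parallel sides.
Its length is the average of the two bases: (23 + 24) / 2 = 47/2.

47/2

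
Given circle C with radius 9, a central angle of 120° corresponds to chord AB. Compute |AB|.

Chord length = 2r sin(θ/2)
= 2 × 9 × sin(120°/2)
= 2 × 9 × sin(60°)
= 9*sqrt(3)

9*sqrt(3)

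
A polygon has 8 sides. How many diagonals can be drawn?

The number of diagonals in an n-gon is n(n - 3)/2.
For n = 8: 8(8 - 3)/2 = 8 × 5 / 2 = 20.

20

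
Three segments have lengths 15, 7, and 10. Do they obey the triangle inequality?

Check all three triangle inequalities:
15 + 7 = 22 > 10 ✓
15 + 10 = 25 > 7 ✓
7 + 10 = 17 > 15 ✓
All conditions hold, so these sides form a valid triangle.

Yes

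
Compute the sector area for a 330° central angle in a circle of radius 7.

The full circle has area πr² = π(7)² = 49*pi.
The sector covers 330° out of 360°, a fraction of 11/12.
Sector area = 49*pi × 11/12 = 539*pi/12.

539*pi/12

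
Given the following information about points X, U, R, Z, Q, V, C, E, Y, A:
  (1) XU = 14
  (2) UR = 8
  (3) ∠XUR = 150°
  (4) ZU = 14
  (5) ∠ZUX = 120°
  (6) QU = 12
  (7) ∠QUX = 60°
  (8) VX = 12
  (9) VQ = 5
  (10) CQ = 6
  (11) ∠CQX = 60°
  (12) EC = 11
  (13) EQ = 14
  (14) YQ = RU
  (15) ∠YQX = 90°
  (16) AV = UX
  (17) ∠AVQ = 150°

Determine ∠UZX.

Step 1: By the law of cosines on triangle ZUX: ZX² = 14² + 14² − 2·14·14·cos(120°) = 588, so ZX = 14·√3.
Step 2: By the inverse law of cosines on triangle UZX: cos(∠UZX) = (14² + (14·√3)² − 14²) / (2·14·14·√3) = 588/678.96 = 0.866, so ∠UZX = 30°.

Therefore, the measure of angle ∠UZX = 30°.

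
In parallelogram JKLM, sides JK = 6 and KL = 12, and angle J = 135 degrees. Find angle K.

Opposite sides of a parallelogram are parallel, so consecutive angles form co-interior angles on a transversal.
Co-interior angles sum to 180°, giving angle K = 180 - 135 = 45 degrees.

45 degrees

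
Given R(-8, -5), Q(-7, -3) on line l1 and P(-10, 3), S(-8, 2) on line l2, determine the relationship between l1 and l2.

Slope of line 1: m1 = (-3 - -5)/(-7 - -8) = 2/1 = 2
Slope of line 2: m2 = (2 - 3)/(-8 - -10) = -1/2 = -1/2
m1 * m2 = (2) * (-1/2) = -1 = -1, so the lines are perpendicular.

Perpendicular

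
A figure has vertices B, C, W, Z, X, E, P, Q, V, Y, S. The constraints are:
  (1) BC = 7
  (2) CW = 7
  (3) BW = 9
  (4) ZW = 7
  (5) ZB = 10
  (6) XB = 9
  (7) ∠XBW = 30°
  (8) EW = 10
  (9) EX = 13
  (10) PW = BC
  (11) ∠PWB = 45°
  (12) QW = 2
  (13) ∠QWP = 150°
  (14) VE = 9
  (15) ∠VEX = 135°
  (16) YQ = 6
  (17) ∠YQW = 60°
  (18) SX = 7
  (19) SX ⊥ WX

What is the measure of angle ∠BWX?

Step 1: By the law of cosines on triangle WBX: WX² = 9² + 9² − 2·9·9·cos(30°) = 21.7, so WX ≈ 4.66.
Step 2: By the inverse law of cosines on triangle BWX: cos(∠BWX) = (9² + 4.66² − 9²) / (2·9·4.66) = 21.7/83.86 = 0.2588, so ∠BWX = 75°.

Therefore, the measure of angle ∠BWX = 75°.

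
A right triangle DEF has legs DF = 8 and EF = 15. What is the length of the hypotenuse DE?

By the Pythagorean theorem: DE^2 = DF^2 + EF^2
DE^2 = 8^2 + 15^2 = 64 + 225 = 289
DE = sqrt(289) = 17

17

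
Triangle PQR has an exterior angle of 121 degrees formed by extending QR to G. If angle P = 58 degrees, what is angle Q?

The exterior angle theorem states that an exterior angle equals the sum of the two non-adjacent interior angles.
So 121 = 58 + angle Q, which gives angle Q = 121 - 58 = 63 degrees.

63 degrees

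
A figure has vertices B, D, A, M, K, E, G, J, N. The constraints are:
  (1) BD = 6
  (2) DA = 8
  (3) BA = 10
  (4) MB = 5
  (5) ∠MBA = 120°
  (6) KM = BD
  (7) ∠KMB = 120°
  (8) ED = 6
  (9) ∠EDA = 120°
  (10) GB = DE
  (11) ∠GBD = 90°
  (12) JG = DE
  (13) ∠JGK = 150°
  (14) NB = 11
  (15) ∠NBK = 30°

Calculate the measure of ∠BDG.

From the given relations: GB = DE = 6.
Step 1: By the law of cosines on triangle DBG: DG² = 6² + 6² − 2·6·6·cos(90°) = 72, so DG = 6·√2.
Step 2: By the inverse law of cosines on triangle BDG: cos(∠BDG) = (6² + (6·√2)² − 6²) / (2·6·6·√2) = 72/101.82 = 0.7071, so ∠BDG = 45°.

Therefore, the measure of angle ∠BDG = 45°.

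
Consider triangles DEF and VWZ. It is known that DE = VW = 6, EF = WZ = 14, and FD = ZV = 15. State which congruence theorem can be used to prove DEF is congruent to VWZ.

The given information provides:
DE = VW = 6, EF = WZ = 14, and FD = ZV = 15
This matches the SSS congruence theorem.
All three pairs of corresponding sides are equal (Side-Side-Side).

SSS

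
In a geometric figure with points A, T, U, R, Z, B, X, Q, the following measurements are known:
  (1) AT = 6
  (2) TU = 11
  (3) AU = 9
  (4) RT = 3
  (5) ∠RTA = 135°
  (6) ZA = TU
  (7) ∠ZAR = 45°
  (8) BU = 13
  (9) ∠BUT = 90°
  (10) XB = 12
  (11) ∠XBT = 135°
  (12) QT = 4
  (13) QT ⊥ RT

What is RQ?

Step 1: By the law of cosines on triangle RTQ: RQ² = 3² + 4² − 2·3·4·cos(90°) = 25, so RQ = 5.

Therefore, the length of RQ = 5.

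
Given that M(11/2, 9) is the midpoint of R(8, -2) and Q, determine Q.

Using the midpoint formula: M = ((x1 + x2)/2, (y1 + y2)/2)
We know M = (11/2, 9) and R = (8, -2)
For x: 11/2 = (8 + x2)/2, so x2 = 2*11/2 - 8 = 3
For y: 9 = (-2 + y2)/2, so y2 = 2*9 - -2 = 20
Q = (3, 20)

(3, 20)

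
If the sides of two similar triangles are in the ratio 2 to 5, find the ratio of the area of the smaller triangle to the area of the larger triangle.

Area ratio = (side ratio)^2 = (2/5)^2 = 4:25.

4:25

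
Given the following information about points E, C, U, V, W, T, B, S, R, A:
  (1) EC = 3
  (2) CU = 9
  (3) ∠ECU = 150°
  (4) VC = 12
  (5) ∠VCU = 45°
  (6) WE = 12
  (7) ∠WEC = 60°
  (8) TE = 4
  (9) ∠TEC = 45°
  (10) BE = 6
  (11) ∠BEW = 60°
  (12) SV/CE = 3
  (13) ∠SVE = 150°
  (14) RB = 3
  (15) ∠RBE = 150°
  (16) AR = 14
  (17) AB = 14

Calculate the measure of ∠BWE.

Step 1: By the law of cosines on triangle WEB: WB² = 12² + 6² − 2·12·6·cos(60°) = 108, so WB = 6·√3.
Step 2: By the inverse law of cosines on triangle BWE: cos(∠BWE) = ((6·√3)² + 12² − 6²) / (2·6·√3·12) = 216/249.42 = 0.866, so ∠BWE = 30°.

Therefore, the measure of angle ∠BWE = 30°.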